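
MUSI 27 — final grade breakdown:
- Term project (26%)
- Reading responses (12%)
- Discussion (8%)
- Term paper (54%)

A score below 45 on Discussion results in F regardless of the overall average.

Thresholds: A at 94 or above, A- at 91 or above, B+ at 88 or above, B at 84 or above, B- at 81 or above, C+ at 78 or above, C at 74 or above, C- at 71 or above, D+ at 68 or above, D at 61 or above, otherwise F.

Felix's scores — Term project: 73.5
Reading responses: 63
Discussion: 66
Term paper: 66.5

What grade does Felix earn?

D

Discussion score 66 ≥ 45: minimum met.
Weighted total:
  Term project 73.5 × 0.26 = 19.11
  Reading responses 63 × 0.12 = 7.56
  Discussion 66 × 0.08 = 5.28
  Term paper 66.5 × 0.54 = 35.91
Sum = 67.86
67.86 is ≥ 61 and < 68 → D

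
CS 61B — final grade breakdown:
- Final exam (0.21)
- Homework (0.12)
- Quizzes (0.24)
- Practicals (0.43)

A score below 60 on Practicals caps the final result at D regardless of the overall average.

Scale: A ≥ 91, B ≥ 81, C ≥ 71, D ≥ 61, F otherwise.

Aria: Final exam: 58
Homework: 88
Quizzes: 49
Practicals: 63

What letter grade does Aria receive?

Practicals score 63 ≥ 60: minimum met.
Weighted total:
  Final exam 58 × 0.21 = 12.18
  Homework 88 × 0.12 = 10.56
  Quizzes 49 × 0.24 = 11.76
  Practicals 63 × 0.43 = 27.09
Sum = 61.59
61.59 is ≥ 61 and < 71 → D

D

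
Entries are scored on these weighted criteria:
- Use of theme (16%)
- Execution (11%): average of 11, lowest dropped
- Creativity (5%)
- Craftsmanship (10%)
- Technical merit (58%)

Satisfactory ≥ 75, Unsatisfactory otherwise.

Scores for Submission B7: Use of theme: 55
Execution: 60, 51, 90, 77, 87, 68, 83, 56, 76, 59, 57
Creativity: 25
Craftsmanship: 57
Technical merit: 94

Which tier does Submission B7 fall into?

Execution: drop 51 → average of remaining 10 = 713/10 = 71.3
Weighted total:
  Use of theme 55 × 0.16 = 8.8
  Execution 71.3 × 0.11 = 7.843
  Creativity 25 × 0.05 = 1.25
  Craftsmanship 57 × 0.1 = 5.7
  Technical merit 94 × 0.58 = 54.52
Sum = 78.113
78.113 ≥ 75 → Satisfactory

Satisfactory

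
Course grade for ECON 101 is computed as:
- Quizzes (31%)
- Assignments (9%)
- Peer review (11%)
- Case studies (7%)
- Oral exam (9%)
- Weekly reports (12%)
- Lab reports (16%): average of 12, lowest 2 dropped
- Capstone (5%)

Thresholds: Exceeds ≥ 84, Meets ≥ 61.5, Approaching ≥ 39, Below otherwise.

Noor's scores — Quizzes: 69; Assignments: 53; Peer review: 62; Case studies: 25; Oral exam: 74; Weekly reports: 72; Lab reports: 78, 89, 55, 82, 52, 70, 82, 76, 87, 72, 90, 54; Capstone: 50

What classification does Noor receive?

Meets

Lab reports: drop 52, 54 → average of remaining 10 = 781/10 = 78.1
Weighted total:
  Quizzes 69 × 0.31 = 21.39
  Assignments 53 × 0.09 = 4.77
  Peer review 62 × 0.11 = 6.82
  Case studies 25 × 0.07 = 1.75
  Oral exam 74 × 0.09 = 6.66
  Weekly reports 72 × 0.12 = 8.64
  Lab reports 78.1 × 0.16 = 12.496
  Capstone 50 × 0.05 = 2.5
Sum = 65.026
65.026 is ≥ 61.5 and < 84 → Meets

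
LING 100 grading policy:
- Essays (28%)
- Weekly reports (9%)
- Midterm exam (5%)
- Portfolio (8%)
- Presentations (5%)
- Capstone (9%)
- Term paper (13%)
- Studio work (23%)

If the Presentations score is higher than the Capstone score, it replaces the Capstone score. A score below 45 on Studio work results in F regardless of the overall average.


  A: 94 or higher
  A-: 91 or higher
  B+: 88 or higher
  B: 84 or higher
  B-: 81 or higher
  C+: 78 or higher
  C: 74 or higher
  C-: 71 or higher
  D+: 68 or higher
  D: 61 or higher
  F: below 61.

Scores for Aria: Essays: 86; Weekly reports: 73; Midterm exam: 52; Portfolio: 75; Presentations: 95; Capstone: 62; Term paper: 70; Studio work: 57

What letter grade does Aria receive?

C

Presentations (95) > Capstone (62), so Capstone counts as 95.
Studio work score 57 ≥ 45: minimum met.
Weighted total:
  Essays 86 × 0.28 = 24.08
  Weekly reports 73 × 0.09 = 6.57
  Midterm exam 52 × 0.05 = 2.6
  Portfolio 75 × 0.08 = 6
  Presentations 95 × 0.05 = 4.75
  Capstone 95 × 0.09 = 8.55
  Term paper 70 × 0.13 = 9.1
  Studio work 57 × 0.23 = 13.11
Sum = 74.76
74.76 is ≥ 74 and < 78 → C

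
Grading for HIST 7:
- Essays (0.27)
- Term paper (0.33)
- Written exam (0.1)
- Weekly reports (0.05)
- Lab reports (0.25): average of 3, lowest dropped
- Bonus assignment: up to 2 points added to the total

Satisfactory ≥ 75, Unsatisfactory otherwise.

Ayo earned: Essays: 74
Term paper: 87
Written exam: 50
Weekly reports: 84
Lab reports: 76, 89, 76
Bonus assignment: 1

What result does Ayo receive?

Satisfactory

Lab reports: drop 76 → average of remaining 2 = 165/2 = 82.5
Weighted total:
  Essays 74 × 0.27 = 19.98
  Term paper 87 × 0.33 = 28.71
  Written exam 50 × 0.1 = 5
  Weekly reports 84 × 0.05 = 4.2
  Lab reports 82.5 × 0.25 = 20.625
Sum = 78.515
Bonus assignment: 78.515 + 1 = 79.515
79.515 ≥ 75 → Satisfactory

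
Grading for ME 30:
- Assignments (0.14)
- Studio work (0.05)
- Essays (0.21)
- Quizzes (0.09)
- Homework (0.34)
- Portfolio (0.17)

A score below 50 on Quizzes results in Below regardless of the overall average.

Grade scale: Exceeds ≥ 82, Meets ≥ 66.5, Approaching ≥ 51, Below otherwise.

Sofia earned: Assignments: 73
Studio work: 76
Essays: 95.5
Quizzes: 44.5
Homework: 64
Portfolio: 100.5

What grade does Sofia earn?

Quizzes score 44.5 < 50: minimum not met.
Weighted total:
  Assignments 73 × 0.14 = 10.22
  Studio work 76 × 0.05 = 3.8
  Essays 95.5 × 0.21 = 20.055
  Quizzes 44.5 × 0.09 = 4.005
  Homework 64 × 0.34 = 21.76
  Portfolio 100.5 × 0.17 = 17.085
Sum = 76.925
Because the Quizzes minimum was not met, the result is Below.

Below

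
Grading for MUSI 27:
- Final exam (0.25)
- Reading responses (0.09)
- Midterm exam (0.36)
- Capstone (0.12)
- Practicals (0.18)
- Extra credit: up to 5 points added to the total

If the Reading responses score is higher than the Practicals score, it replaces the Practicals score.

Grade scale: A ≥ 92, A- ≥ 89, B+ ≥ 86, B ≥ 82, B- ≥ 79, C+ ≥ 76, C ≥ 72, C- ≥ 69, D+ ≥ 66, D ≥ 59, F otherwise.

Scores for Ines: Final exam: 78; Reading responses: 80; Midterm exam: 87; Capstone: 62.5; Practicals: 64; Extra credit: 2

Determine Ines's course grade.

B-

Reading responses (80) > Practicals (64), so Practicals counts as 80.
Weighted total:
  Final exam 78 × 0.25 = 19.5
  Reading responses 80 × 0.09 = 7.2
  Midterm exam 87 × 0.36 = 31.32
  Capstone 62.5 × 0.12 = 7.5
  Practicals 80 × 0.18 = 14.4
Sum = 79.92
Extra credit: 79.92 + 2 = 81.92
81.92 is ≥ 79 and < 82 → B-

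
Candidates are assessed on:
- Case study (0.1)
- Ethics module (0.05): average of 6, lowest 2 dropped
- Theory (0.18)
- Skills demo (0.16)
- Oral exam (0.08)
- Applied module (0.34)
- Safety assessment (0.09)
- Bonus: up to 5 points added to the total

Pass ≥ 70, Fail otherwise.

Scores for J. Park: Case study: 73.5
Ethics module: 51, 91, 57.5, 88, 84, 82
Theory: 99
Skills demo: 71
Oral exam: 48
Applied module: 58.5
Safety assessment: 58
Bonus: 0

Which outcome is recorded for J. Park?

Fail

Ethics module: drop 51, 57.5 → average of remaining 4 = 345/4 = 86.25
Weighted total:
  Case study 73.5 × 0.1 = 7.35
  Ethics module 86.25 × 0.05 = 4.3125
  Theory 99 × 0.18 = 17.82
  Skills demo 71 × 0.16 = 11.36
  Oral exam 48 × 0.08 = 3.84
  Applied module 58.5 × 0.34 = 19.89
  Safety assessment 58 × 0.09 = 5.22
Sum = 69.7925
Bonus: 69.7925 + 0 = 69.7925
69.7925 < 70 → Fail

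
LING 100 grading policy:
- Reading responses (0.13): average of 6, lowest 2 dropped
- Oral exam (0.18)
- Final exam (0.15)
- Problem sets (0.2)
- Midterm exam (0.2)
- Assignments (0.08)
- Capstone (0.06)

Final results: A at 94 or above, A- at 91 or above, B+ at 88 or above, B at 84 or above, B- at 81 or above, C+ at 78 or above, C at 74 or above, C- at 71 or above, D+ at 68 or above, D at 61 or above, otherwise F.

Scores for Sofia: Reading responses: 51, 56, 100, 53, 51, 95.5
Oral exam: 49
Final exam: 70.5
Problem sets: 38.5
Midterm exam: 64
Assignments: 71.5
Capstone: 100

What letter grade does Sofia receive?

D

Reading responses: drop 51, 51 → average of remaining 4 = 304.5/4 = 76.125
Weighted total:
  Reading responses 76.125 × 0.13 = 9.89625
  Oral exam 49 × 0.18 = 8.82
  Final exam 70.5 × 0.15 = 10.575
  Problem sets 38.5 × 0.2 = 7.7
  Midterm exam 64 × 0.2 = 12.8
  Assignments 71.5 × 0.08 = 5.72
  Capstone 100 × 0.06 = 6
Sum = 61.51125
61.51125 is ≥ 61 and < 68 → D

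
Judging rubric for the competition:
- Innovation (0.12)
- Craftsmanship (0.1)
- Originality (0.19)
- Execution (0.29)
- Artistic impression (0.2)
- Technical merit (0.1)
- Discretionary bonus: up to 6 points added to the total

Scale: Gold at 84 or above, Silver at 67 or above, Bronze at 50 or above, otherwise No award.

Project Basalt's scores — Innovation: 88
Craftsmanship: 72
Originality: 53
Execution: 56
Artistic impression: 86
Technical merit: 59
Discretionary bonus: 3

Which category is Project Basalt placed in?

Weighted total:
  Innovation 88 × 0.12 = 10.56
  Craftsmanship 72 × 0.1 = 7.2
  Originality 53 × 0.19 = 10.07
  Execution 56 × 0.29 = 16.24
  Artistic impression 86 × 0.2 = 17.2
  Technical merit 59 × 0.1 = 5.9
Sum = 67.17
Discretionary bonus: 67.17 + 3 = 70.17
70.17 is ≥ 67 and < 84 → Silver

Silver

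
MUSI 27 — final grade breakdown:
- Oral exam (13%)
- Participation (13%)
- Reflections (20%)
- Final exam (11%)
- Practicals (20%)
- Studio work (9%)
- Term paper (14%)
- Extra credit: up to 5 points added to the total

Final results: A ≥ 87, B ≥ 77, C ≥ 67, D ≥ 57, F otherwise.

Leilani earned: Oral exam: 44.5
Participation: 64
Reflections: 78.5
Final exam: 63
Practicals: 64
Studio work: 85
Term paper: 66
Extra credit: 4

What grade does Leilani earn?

Weighted total:
  Oral exam 44.5 × 0.13 = 5.785
  Participation 64 × 0.13 = 8.32
  Reflections 78.5 × 0.2 = 15.7
  Final exam 63 × 0.11 = 6.93
  Practicals 64 × 0.2 = 12.8
  Studio work 85 × 0.09 = 7.65
  Term paper 66 × 0.14 = 9.24
Sum = 66.425
Extra credit: 66.425 + 4 = 70.425
70.425 is ≥ 67 and < 77 → C

C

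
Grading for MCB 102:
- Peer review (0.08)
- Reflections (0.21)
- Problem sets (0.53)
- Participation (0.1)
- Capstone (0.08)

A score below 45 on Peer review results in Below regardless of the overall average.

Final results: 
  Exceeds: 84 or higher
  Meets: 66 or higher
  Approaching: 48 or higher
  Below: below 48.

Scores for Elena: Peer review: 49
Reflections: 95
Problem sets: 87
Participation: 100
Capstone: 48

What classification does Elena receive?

Peer review score 49 ≥ 45: minimum met.
Weighted total:
  Peer review 49 × 0.08 = 3.92
  Reflections 95 × 0.21 = 19.95
  Problem sets 87 × 0.53 = 46.11
  Participation 100 × 0.1 = 10
  Capstone 48 × 0.08 = 3.84
Sum = 83.82
83.82 is ≥ 66 and < 84 → Meets

Meets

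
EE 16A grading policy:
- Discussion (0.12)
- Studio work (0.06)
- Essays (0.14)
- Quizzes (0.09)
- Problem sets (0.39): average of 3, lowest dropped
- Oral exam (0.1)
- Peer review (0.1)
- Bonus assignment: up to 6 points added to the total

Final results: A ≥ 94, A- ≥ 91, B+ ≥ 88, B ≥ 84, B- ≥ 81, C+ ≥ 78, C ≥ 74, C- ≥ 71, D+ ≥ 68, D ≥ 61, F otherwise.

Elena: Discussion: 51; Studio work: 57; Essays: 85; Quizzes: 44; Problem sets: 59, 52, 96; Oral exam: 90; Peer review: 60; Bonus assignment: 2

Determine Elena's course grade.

C-

Problem sets: drop 52 → average of remaining 2 = 155/2 = 77.5
Weighted total:
  Discussion 51 × 0.12 = 6.12
  Studio work 57 × 0.06 = 3.42
  Essays 85 × 0.14 = 11.9
  Quizzes 44 × 0.09 = 3.96
  Problem sets 77.5 × 0.39 = 30.225
  Oral exam 90 × 0.1 = 9
  Peer review 60 × 0.1 = 6
Sum = 70.625
Bonus assignment: 70.625 + 2 = 72.625
72.625 is ≥ 71 and < 74 → C-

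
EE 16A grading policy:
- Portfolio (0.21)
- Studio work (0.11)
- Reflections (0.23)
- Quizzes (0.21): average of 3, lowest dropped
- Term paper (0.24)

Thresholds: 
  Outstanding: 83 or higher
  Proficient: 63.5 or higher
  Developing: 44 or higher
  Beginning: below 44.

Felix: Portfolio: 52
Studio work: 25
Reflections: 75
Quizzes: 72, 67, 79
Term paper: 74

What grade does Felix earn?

Quizzes: drop 67 → average of remaining 2 = 151/2 = 75.5
Weighted total:
  Portfolio 52 × 0.21 = 10.92
  Studio work 25 × 0.11 = 2.75
  Reflections 75 × 0.23 = 17.25
  Quizzes 75.5 × 0.21 = 15.855
  Term paper 74 × 0.24 = 17.76
Sum = 64.535
64.535 is ≥ 63.5 and < 83 → Proficient

Proficient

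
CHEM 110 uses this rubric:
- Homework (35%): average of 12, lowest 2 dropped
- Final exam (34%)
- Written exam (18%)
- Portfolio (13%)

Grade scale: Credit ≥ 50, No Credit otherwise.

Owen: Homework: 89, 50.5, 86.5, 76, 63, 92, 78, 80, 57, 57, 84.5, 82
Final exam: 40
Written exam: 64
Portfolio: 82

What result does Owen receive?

Homework: drop 50.5, 57 → average of remaining 10 = 788/10 = 78.8
Weighted total:
  Homework 78.8 × 0.35 = 27.58
  Final exam 40 × 0.34 = 13.6
  Written exam 64 × 0.18 = 11.52
  Portfolio 82 × 0.13 = 10.66
Sum = 63.36
63.36 ≥ 50 → Credit

Credit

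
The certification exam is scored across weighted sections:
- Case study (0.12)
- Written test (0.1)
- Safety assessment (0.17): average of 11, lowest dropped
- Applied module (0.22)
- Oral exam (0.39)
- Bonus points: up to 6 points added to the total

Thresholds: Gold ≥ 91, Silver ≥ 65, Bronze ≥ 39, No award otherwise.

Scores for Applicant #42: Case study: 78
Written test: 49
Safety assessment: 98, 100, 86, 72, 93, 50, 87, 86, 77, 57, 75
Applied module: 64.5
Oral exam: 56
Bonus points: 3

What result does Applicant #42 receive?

Silver

Safety assessment: drop 50 → average of remaining 10 = 831/10 = 83.1
Weighted total:
  Case study 78 × 0.12 = 9.36
  Written test 49 × 0.1 = 4.9
  Safety assessment 83.1 × 0.17 = 14.127
  Applied module 64.5 × 0.22 = 14.19
  Oral exam 56 × 0.39 = 21.84
Sum = 64.417
Bonus points: 64.417 + 3 = 67.417
67.417 is ≥ 65 and < 91 → Silver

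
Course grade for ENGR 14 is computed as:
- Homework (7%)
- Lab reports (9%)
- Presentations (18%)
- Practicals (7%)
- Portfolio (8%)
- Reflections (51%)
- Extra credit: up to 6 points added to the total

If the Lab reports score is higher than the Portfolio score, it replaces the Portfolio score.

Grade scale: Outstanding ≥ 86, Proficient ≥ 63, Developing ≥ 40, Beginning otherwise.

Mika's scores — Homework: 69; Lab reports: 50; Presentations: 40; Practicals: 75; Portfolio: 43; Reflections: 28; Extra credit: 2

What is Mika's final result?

Developing

Lab reports (50) > Portfolio (43), so Portfolio counts as 50.
Weighted total:
  Homework 69 × 0.07 = 4.83
  Lab reports 50 × 0.09 = 4.5
  Presentations 40 × 0.18 = 7.2
  Practicals 75 × 0.07 = 5.25
  Portfolio 50 × 0.08 = 4
  Reflections 28 × 0.51 = 14.28
Sum = 40.06
Extra credit: 40.06 + 2 = 42.06
42.06 is ≥ 40 and < 63 → Developing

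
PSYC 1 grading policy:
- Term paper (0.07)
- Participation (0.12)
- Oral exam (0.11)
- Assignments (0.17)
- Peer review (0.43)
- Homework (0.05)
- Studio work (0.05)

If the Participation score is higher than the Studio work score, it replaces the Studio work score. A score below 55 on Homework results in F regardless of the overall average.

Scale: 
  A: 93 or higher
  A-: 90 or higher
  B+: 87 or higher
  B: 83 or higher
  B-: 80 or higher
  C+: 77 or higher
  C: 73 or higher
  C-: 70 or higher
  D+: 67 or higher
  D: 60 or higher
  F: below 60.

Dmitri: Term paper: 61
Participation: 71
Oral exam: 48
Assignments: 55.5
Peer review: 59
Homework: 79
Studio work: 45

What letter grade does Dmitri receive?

D

Participation (71) > Studio work (45), so Studio work counts as 71.
Homework score 79 ≥ 55: minimum met.
Weighted total:
  Term paper 61 × 0.07 = 4.27
  Participation 71 × 0.12 = 8.52
  Oral exam 48 × 0.11 = 5.28
  Assignments 55.5 × 0.17 = 9.435
  Peer review 59 × 0.43 = 25.37
  Homework 79 × 0.05 = 3.95
  Studio work 71 × 0.05 = 3.55
Sum = 60.375
60.375 is ≥ 60 and < 67 → D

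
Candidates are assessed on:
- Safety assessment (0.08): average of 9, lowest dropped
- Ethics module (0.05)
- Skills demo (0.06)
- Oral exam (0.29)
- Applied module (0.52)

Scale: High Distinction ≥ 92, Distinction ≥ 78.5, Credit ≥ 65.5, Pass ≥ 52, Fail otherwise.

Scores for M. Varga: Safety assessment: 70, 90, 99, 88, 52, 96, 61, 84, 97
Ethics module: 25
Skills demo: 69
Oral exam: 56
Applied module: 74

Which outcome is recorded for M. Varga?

Safety assessment: drop 52 → average of remaining 8 = 685/8 = 85.625
Weighted total:
  Safety assessment 85.625 × 0.08 = 6.85
  Ethics module 25 × 0.05 = 1.25
  Skills demo 69 × 0.06 = 4.14
  Oral exam 56 × 0.29 = 16.24
  Applied module 74 × 0.52 = 38.48
Sum = 66.96
66.96 is ≥ 65.5 and < 78.5 → Credit

Credit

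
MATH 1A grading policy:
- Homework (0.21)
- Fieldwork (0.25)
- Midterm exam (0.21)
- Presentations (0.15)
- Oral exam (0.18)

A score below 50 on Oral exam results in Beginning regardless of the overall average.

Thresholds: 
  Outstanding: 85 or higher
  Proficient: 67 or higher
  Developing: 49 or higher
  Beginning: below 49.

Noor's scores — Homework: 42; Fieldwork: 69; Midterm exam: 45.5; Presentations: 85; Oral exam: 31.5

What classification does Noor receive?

Beginning

Oral exam score 31.5 < 50: minimum not met.
Weighted total:
  Homework 42 × 0.21 = 8.82
  Fieldwork 69 × 0.25 = 17.25
  Midterm exam 45.5 × 0.21 = 9.555
  Presentations 85 × 0.15 = 12.75
  Oral exam 31.5 × 0.18 = 5.67
Sum = 54.045
Because the Oral exam minimum was not met, the result is Beginning.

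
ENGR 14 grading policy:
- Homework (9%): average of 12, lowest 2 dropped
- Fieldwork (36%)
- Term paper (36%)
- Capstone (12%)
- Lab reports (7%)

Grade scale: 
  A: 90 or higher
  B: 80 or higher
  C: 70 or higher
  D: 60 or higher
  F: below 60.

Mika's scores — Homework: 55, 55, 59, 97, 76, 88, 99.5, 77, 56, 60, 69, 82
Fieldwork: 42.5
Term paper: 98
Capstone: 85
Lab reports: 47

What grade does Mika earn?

C

Homework: drop 55, 55 → average of remaining 10 = 763.5/10 = 76.35
Weighted total:
  Homework 76.35 × 0.09 = 6.8715
  Fieldwork 42.5 × 0.36 = 15.3
  Term paper 98 × 0.36 = 35.28
  Capstone 85 × 0.12 = 10.2
  Lab reports 47 × 0.07 = 3.29
Sum = 70.9415
70.9415 is ≥ 70 and < 80 → C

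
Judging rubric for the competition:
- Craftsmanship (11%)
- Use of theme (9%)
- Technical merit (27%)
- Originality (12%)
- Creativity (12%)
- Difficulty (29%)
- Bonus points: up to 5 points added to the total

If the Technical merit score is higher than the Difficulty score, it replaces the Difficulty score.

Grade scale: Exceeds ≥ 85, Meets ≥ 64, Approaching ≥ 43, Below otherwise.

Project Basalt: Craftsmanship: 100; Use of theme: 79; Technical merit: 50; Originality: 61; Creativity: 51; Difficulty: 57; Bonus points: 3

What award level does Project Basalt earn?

Technical merit (50) ≤ Difficulty (57), so Difficulty stays at 57.
Weighted total:
  Craftsmanship 100 × 0.11 = 11
  Use of theme 79 × 0.09 = 7.11
  Technical merit 50 × 0.27 = 13.5
  Originality 61 × 0.12 = 7.32
  Creativity 51 × 0.12 = 6.12
  Difficulty 57 × 0.29 = 16.53
Sum = 61.58
Bonus points: 61.58 + 3 = 64.58
64.58 is ≥ 64 and < 85 → Meets

Meets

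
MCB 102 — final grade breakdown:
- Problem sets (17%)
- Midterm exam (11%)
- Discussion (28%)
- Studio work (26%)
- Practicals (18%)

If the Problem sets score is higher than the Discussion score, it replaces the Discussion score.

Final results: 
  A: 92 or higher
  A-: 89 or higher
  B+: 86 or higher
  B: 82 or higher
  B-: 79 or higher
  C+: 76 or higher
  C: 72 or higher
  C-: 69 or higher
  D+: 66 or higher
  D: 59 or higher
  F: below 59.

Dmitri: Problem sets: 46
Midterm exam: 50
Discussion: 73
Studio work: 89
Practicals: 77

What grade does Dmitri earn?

Problem sets (46) ≤ Discussion (73), so Discussion stays at 73.
Weighted total:
  Problem sets 46 × 0.17 = 7.82
  Midterm exam 50 × 0.11 = 5.5
  Discussion 73 × 0.28 = 20.44
  Studio work 89 × 0.26 = 23.14
  Practicals 77 × 0.18 = 13.86
Sum = 70.76
70.76 is ≥ 69 and < 72 → C-

C-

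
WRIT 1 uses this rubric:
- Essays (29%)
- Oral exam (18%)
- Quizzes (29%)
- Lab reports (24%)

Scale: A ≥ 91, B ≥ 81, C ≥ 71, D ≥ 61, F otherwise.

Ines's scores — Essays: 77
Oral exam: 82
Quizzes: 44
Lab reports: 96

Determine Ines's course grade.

Weighted total:
  Essays 77 × 0.29 = 22.33
  Oral exam 82 × 0.18 = 14.76
  Quizzes 44 × 0.29 = 12.76
  Lab reports 96 × 0.24 = 23.04
Sum = 72.89
72.89 is ≥ 71 and < 81 → C

C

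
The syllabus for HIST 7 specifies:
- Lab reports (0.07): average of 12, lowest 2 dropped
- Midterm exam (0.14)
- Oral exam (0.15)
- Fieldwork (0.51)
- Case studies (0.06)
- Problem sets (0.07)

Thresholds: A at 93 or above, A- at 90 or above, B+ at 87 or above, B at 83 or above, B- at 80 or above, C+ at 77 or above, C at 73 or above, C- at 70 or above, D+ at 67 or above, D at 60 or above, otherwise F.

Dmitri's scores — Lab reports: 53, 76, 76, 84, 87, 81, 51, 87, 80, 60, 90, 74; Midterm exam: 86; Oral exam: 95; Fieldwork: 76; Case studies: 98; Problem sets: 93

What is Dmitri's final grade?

B

Lab reports: drop 51, 53 → average of remaining 10 = 795/10 = 79.5
Weighted total:
  Lab reports 79.5 × 0.07 = 5.565
  Midterm exam 86 × 0.14 = 12.04
  Oral exam 95 × 0.15 = 14.25
  Fieldwork 76 × 0.51 = 38.76
  Case studies 98 × 0.06 = 5.88
  Problem sets 93 × 0.07 = 6.51
Sum = 83.005
83.005 is ≥ 83 and < 87 → B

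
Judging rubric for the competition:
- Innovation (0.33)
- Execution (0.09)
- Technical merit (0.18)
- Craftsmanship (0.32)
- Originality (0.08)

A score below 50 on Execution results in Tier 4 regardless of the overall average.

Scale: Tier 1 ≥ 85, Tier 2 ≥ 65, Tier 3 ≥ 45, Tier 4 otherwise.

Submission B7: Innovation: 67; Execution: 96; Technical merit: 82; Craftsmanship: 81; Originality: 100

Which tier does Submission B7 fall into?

Tier 2

Execution score 96 ≥ 50: minimum met.
Weighted total:
  Innovation 67 × 0.33 = 22.11
  Execution 96 × 0.09 = 8.64
  Technical merit 82 × 0.18 = 14.76
  Craftsmanship 81 × 0.32 = 25.92
  Originality 100 × 0.08 = 8
Sum = 79.43
79.43 is ≥ 65 and < 85 → Tier 2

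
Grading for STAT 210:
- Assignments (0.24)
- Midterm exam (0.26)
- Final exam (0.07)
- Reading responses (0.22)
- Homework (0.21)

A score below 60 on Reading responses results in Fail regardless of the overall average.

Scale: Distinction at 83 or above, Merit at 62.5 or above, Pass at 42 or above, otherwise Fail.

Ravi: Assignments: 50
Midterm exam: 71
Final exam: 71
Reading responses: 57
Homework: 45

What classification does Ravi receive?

Fail

Reading responses score 57 < 60: minimum not met.
Weighted total:
  Assignments 50 × 0.24 = 12
  Midterm exam 71 × 0.26 = 18.46
  Final exam 71 × 0.07 = 4.97
  Reading responses 57 × 0.22 = 12.54
  Homework 45 × 0.21 = 9.45
Sum = 57.42
Because the Reading responses minimum was not met, the result is Fail.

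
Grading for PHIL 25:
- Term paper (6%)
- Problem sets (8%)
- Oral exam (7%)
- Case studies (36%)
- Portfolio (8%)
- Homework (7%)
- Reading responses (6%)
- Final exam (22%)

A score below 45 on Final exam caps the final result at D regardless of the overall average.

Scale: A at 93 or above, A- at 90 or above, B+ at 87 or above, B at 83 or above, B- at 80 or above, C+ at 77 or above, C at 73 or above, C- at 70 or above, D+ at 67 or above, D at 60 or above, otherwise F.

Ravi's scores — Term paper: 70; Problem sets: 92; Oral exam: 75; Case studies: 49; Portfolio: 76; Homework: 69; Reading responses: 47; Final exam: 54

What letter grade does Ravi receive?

D

Final exam score 54 ≥ 45: minimum met.
Weighted total:
  Term paper 70 × 0.06 = 4.2
  Problem sets 92 × 0.08 = 7.36
  Oral exam 75 × 0.07 = 5.25
  Case studies 49 × 0.36 = 17.64
  Portfolio 76 × 0.08 = 6.08
  Homework 69 × 0.07 = 4.83
  Reading responses 47 × 0.06 = 2.82
  Final exam 54 × 0.22 = 11.88
Sum = 60.06
60.06 is ≥ 60 and < 67 → D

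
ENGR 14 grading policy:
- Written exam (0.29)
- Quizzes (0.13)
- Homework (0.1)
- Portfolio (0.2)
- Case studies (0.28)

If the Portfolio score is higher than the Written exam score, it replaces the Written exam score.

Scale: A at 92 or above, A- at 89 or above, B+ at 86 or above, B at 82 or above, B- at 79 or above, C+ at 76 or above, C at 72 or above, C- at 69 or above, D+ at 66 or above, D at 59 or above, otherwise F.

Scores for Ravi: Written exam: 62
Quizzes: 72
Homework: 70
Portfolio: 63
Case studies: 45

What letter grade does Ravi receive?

Portfolio (63) > Written exam (62), so Written exam counts as 63.
Weighted total:
  Written exam 63 × 0.29 = 18.27
  Quizzes 72 × 0.13 = 9.36
  Homework 70 × 0.1 = 7
  Portfolio 63 × 0.2 = 12.6
  Case studies 45 × 0.28 = 12.6
Sum = 59.83
59.83 is ≥ 59 and < 66 → D

D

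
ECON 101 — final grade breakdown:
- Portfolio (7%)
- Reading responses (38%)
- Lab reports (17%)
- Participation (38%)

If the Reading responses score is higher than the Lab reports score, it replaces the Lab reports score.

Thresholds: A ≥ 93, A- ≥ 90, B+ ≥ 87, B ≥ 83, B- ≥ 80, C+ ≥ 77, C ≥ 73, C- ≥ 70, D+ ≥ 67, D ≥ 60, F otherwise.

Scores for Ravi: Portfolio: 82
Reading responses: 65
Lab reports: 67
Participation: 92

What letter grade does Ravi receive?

C

Reading responses (65) ≤ Lab reports (67), so Lab reports stays at 67.
Weighted total:
  Portfolio 82 × 0.07 = 5.74
  Reading responses 65 × 0.38 = 24.7
  Lab reports 67 × 0.17 = 11.39
  Participation 92 × 0.38 = 34.96
Sum = 76.79
76.79 is ≥ 73 and < 77 → C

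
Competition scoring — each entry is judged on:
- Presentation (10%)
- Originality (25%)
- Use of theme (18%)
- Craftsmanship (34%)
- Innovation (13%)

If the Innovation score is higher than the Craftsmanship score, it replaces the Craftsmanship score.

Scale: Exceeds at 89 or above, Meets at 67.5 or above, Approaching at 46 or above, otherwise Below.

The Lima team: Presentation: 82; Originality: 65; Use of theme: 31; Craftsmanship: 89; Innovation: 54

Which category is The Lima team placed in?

Innovation (54) ≤ Craftsmanship (89), so Craftsmanship stays at 89.
Weighted total:
  Presentation 82 × 0.1 = 8.2
  Originality 65 × 0.25 = 16.25
  Use of theme 31 × 0.18 = 5.58
  Craftsmanship 89 × 0.34 = 30.26
  Innovation 54 × 0.13 = 7.02
Sum = 67.31
67.31 is ≥ 46 and < 67.5 → Approaching

Approaching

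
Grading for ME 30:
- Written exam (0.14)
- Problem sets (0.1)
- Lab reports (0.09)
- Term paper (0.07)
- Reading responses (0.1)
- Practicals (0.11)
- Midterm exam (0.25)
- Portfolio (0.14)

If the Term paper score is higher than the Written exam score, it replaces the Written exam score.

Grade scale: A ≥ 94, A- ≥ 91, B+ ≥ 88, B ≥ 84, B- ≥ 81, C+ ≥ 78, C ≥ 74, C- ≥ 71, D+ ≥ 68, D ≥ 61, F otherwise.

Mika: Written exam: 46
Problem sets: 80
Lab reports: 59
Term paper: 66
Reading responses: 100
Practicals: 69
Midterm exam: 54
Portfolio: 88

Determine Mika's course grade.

D+

Term paper (66) > Written exam (46), so Written exam counts as 66.
Weighted total:
  Written exam 66 × 0.14 = 9.24
  Problem sets 80 × 0.1 = 8
  Lab reports 59 × 0.09 = 5.31
  Term paper 66 × 0.07 = 4.62
  Reading responses 100 × 0.1 = 10
  Practicals 69 × 0.11 = 7.59
  Midterm exam 54 × 0.25 = 13.5
  Portfolio 88 × 0.14 = 12.32
Sum = 70.58
70.58 is ≥ 68 and < 71 → D+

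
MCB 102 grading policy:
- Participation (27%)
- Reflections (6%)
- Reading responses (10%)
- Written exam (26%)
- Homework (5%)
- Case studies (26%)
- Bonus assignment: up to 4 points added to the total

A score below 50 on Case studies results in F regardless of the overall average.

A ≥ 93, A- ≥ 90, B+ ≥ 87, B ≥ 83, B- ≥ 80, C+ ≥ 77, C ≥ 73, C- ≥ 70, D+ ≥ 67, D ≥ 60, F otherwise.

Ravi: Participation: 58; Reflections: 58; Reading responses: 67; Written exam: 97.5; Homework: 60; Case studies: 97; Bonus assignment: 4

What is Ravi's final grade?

B

Case studies score 97 ≥ 50: minimum met.
Weighted total:
  Participation 58 × 0.27 = 15.66
  Reflections 58 × 0.06 = 3.48
  Reading responses 67 × 0.1 = 6.7
  Written exam 97.5 × 0.26 = 25.35
  Homework 60 × 0.05 = 3
  Case studies 97 × 0.26 = 25.22
Sum = 79.41
Bonus assignment: 79.41 + 4 = 83.41
83.41 is ≥ 83 and < 87 → B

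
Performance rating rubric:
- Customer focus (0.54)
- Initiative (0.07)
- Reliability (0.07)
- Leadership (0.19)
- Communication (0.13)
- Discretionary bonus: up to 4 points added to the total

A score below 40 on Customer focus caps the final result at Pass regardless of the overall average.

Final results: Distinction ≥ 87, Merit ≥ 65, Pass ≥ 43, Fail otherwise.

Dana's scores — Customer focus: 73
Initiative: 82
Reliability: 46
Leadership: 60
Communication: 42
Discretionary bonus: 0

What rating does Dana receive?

Merit

Customer focus score 73 ≥ 40: minimum met.
Weighted total:
  Customer focus 73 × 0.54 = 39.42
  Initiative 82 × 0.07 = 5.74
  Reliability 46 × 0.07 = 3.22
  Leadership 60 × 0.19 = 11.4
  Communication 42 × 0.13 = 5.46
Sum = 65.24
Discretionary bonus: 65.24 + 0 = 65.24
65.24 is ≥ 65 and < 87 → Merit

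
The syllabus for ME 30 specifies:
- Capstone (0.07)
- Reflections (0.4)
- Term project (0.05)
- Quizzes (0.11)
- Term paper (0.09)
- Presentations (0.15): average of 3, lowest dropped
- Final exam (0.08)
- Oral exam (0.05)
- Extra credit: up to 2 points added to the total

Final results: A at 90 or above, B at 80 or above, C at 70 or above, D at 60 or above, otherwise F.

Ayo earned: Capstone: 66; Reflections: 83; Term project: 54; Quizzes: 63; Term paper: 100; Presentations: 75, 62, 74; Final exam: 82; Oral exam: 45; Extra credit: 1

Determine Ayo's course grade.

Presentations: drop 62 → average of remaining 2 = 149/2 = 74.5
Weighted total:
  Capstone 66 × 0.07 = 4.62
  Reflections 83 × 0.4 = 33.2
  Term project 54 × 0.05 = 2.7
  Quizzes 63 × 0.11 = 6.93
  Term paper 100 × 0.09 = 9
  Presentations 74.5 × 0.15 = 11.175
  Final exam 82 × 0.08 = 6.56
  Oral exam 45 × 0.05 = 2.25
Sum = 76.435
Extra credit: 76.435 + 1 = 77.435
77.435 is ≥ 70 and < 80 → C

C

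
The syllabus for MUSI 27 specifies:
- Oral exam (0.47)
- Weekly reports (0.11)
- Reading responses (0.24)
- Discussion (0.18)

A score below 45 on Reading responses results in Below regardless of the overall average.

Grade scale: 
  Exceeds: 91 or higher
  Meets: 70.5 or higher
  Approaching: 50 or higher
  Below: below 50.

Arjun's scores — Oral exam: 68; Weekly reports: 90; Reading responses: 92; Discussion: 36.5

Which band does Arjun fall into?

Reading responses score 92 ≥ 45: minimum met.
Weighted total:
  Oral exam 68 × 0.47 = 31.96
  Weekly reports 90 × 0.11 = 9.9
  Reading responses 92 × 0.24 = 22.08
  Discussion 36.5 × 0.18 = 6.57
Sum = 70.51
70.51 is ≥ 70.5 and < 91 → Meets

Meets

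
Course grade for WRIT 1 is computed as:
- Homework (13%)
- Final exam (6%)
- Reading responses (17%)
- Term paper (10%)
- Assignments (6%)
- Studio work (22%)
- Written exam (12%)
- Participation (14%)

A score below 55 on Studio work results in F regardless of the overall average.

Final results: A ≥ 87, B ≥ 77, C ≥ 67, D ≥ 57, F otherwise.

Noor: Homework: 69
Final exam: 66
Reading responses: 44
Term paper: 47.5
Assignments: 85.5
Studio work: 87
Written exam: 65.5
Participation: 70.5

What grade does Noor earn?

C

Studio work score 87 ≥ 55: minimum met.
Weighted total:
  Homework 69 × 0.13 = 8.97
  Final exam 66 × 0.06 = 3.96
  Reading responses 44 × 0.17 = 7.48
  Term paper 47.5 × 0.1 = 4.75
  Assignments 85.5 × 0.06 = 5.13
  Studio work 87 × 0.22 = 19.14
  Written exam 65.5 × 0.12 = 7.86
  Participation 70.5 × 0.14 = 9.87
Sum = 67.16
67.16 is ≥ 67 and < 77 → C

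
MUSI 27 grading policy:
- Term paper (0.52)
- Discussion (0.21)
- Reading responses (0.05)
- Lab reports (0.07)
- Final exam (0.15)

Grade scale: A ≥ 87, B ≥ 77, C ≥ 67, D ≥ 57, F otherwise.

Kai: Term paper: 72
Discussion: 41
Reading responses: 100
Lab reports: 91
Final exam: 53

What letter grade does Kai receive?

Weighted total:
  Term paper 72 × 0.52 = 37.44
  Discussion 41 × 0.21 = 8.61
  Reading responses 100 × 0.05 = 5
  Lab reports 91 × 0.07 = 6.37
  Final exam 53 × 0.15 = 7.95
Sum = 65.37
65.37 is ≥ 57 and < 67 → D

D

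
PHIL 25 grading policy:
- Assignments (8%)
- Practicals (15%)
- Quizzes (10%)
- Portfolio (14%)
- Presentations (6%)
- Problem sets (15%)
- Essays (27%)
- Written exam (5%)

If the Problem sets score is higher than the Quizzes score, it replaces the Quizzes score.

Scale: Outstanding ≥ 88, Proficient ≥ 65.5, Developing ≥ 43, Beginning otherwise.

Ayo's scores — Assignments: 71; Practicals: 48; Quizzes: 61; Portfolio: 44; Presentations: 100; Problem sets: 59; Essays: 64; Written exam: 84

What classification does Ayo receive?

Problem sets (59) ≤ Quizzes (61), so Quizzes stays at 61.
Weighted total:
  Assignments 71 × 0.08 = 5.68
  Practicals 48 × 0.15 = 7.2
  Quizzes 61 × 0.1 = 6.1
  Portfolio 44 × 0.14 = 6.16
  Presentations 100 × 0.06 = 6
  Problem sets 59 × 0.15 = 8.85
  Essays 64 × 0.27 = 17.28
  Written exam 84 × 0.05 = 4.2
Sum = 61.47
61.47 is ≥ 43 and < 65.5 → Developing

Developing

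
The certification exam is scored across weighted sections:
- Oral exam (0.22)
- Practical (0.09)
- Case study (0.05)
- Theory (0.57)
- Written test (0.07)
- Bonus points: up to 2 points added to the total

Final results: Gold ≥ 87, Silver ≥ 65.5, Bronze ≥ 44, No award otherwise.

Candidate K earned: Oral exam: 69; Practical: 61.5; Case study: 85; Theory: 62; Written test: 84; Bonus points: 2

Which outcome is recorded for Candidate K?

Weighted total:
  Oral exam 69 × 0.22 = 15.18
  Practical 61.5 × 0.09 = 5.535
  Case study 85 × 0.05 = 4.25
  Theory 62 × 0.57 = 35.34
  Written test 84 × 0.07 = 5.88
Sum = 66.185
Bonus points: 66.185 + 2 = 68.185
68.185 is ≥ 65.5 and < 87 → Silver

Silver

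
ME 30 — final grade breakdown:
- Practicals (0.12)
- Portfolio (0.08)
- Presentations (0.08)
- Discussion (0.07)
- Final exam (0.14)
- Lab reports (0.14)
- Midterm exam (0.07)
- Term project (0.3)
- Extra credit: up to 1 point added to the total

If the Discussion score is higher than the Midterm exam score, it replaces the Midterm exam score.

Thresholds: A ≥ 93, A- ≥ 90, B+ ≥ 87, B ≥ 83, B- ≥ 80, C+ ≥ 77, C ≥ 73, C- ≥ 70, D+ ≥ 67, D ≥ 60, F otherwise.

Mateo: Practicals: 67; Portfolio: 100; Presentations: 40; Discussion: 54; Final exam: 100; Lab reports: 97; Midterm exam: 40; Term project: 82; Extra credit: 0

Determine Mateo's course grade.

Discussion (54) > Midterm exam (40), so Midterm exam counts as 54.
Weighted total:
  Practicals 67 × 0.12 = 8.04
  Portfolio 100 × 0.08 = 8
  Presentations 40 × 0.08 = 3.2
  Discussion 54 × 0.07 = 3.78
  Final exam 100 × 0.14 = 14
  Lab reports 97 × 0.14 = 13.58
  Midterm exam 54 × 0.07 = 3.78
  Term project 82 × 0.3 = 24.6
Sum = 78.98
Extra credit: 78.98 + 0 = 78.98
78.98 is ≥ 77 and < 80 → C+

C+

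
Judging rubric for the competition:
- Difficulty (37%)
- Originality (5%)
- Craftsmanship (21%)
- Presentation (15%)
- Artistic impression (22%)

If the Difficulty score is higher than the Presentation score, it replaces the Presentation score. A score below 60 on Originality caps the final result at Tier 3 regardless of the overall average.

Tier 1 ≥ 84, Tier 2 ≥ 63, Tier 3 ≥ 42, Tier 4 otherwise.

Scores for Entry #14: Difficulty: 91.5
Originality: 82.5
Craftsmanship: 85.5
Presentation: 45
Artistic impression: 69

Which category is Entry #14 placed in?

Difficulty (91.5) > Presentation (45), so Presentation counts as 91.5.
Originality score 82.5 ≥ 60: minimum met.
Weighted total:
  Difficulty 91.5 × 0.37 = 33.855
  Originality 82.5 × 0.05 = 4.125
  Craftsmanship 85.5 × 0.21 = 17.955
  Presentation 91.5 × 0.15 = 13.725
  Artistic impression 69 × 0.22 = 15.18
Sum = 84.84
84.84 ≥ 84 → Tier 1

Tier 1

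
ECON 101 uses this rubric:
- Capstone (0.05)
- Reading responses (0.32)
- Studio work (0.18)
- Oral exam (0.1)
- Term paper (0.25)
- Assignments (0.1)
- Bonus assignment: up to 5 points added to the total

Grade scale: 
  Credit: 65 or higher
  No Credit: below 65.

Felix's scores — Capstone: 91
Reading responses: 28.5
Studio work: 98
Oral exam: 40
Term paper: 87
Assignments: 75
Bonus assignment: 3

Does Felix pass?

Weighted total:
  Capstone 91 × 0.05 = 4.55
  Reading responses 28.5 × 0.32 = 9.12
  Studio work 98 × 0.18 = 17.64
  Oral exam 40 × 0.1 = 4
  Term paper 87 × 0.25 = 21.75
  Assignments 75 × 0.1 = 7.5
Sum = 64.56
Bonus assignment: 64.56 + 3 = 67.56
67.56 ≥ 65 → Credit

Credit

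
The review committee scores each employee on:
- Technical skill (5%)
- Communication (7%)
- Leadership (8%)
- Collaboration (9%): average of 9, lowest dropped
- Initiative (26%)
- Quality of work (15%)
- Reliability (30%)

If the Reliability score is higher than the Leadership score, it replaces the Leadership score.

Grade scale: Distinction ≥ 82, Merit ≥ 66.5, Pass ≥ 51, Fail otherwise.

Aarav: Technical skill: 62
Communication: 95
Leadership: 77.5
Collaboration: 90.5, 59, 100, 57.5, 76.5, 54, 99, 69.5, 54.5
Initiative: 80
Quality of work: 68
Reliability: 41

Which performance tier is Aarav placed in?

Pass

Collaboration: drop 54 → average of remaining 8 = 606.5/8 = 75.8125
Reliability (41) ≤ Leadership (77.5), so Leadership stays at 77.5.
Weighted total:
  Technical skill 62 × 0.05 = 3.1
  Communication 95 × 0.07 = 6.65
  Leadership 77.5 × 0.08 = 6.2
  Collaboration 75.8125 × 0.09 = 6.823125
  Initiative 80 × 0.26 = 20.8
  Quality of work 68 × 0.15 = 10.2
  Reliability 41 × 0.3 = 12.3
Sum = 66.073125
66.073125 is ≥ 51 and < 66.5 → Pass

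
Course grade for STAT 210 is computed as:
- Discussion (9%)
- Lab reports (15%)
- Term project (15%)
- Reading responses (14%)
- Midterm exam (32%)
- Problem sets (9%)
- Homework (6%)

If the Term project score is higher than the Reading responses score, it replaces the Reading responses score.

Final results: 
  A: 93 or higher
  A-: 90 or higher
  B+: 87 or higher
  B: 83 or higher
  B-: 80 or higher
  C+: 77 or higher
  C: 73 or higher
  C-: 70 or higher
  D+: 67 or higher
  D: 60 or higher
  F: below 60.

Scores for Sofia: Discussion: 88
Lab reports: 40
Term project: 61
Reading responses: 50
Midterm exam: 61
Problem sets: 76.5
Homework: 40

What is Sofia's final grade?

Term project (61) > Reading responses (50), so Reading responses counts as 61.
Weighted total:
  Discussion 88 × 0.09 = 7.92
  Lab reports 40 × 0.15 = 6
  Term project 61 × 0.15 = 9.15
  Reading responses 61 × 0.14 = 8.54
  Midterm exam 61 × 0.32 = 19.52
  Problem sets 76.5 × 0.09 = 6.885
  Homework 40 × 0.06 = 2.4
Sum = 60.415
60.415 is ≥ 60 and < 67 → D

D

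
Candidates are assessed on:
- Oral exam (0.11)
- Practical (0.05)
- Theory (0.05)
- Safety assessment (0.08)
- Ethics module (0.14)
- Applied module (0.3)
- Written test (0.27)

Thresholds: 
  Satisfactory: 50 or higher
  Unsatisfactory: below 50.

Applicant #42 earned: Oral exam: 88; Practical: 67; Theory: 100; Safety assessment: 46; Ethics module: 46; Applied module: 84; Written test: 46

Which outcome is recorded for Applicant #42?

Satisfactory

Weighted total:
  Oral exam 88 × 0.11 = 9.68
  Practical 67 × 0.05 = 3.35
  Theory 100 × 0.05 = 5
  Safety assessment 46 × 0.08 = 3.68
  Ethics module 46 × 0.14 = 6.44
  Applied module 84 × 0.3 = 25.2
  Written test 46 × 0.27 = 12.42
Sum = 65.77
65.77 ≥ 50 → Satisfactory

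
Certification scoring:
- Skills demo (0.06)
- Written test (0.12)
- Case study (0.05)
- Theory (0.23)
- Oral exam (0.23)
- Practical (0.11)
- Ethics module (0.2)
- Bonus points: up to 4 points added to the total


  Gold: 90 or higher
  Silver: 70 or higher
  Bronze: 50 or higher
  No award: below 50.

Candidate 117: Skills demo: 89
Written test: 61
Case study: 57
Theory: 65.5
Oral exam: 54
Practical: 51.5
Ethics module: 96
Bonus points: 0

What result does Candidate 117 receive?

Weighted total:
  Skills demo 89 × 0.06 = 5.34
  Written test 61 × 0.12 = 7.32
  Case study 57 × 0.05 = 2.85
  Theory 65.5 × 0.23 = 15.065
  Oral exam 54 × 0.23 = 12.42
  Practical 51.5 × 0.11 = 5.665
  Ethics module 96 × 0.2 = 19.2
Sum = 67.86
Bonus points: 67.86 + 0 = 67.86
67.86 is ≥ 50 and < 70 → Bronze

Bronze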